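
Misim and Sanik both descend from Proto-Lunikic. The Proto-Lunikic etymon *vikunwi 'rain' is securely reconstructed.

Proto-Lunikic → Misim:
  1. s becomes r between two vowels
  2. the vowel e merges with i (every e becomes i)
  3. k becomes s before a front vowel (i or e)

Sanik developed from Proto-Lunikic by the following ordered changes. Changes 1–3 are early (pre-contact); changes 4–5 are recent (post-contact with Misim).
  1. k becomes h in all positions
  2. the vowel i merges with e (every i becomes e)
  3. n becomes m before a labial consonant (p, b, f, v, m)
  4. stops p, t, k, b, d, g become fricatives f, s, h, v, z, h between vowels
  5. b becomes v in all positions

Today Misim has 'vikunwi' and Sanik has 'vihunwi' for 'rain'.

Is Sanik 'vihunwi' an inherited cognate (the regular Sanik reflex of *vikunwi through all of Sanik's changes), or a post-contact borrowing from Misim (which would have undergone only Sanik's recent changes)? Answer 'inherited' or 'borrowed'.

If inherited, *vikunwi would pass through all of Sanik's changes:
Sanik: *vikunwi > vihunwi > vehunwe  (by unconditioned shift, vowel merger)
If borrowed from Misim 'vikunwi' after the early changes, it would undergo only the recent ones:
  rule 4 (intervocalic lenition): vikunwi → vihunwi
  rule 5 (unconditioned shift): no change (vihunwi)
  ⇒ as a loan: vihunwi
Sanik 'vihunwi' matches the loan outcome 'vihunwi', not the inherited 'vehunwe' — it skipped the early Sanik changes, so it was borrowed from Misim.

borrowed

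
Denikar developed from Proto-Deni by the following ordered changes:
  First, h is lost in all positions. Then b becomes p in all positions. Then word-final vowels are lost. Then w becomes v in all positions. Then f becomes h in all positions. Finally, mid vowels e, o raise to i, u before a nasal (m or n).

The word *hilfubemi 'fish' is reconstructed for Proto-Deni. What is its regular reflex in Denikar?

Denikar: *hilfubemi > ilfubemi > ilfupemi > ilfupem > ilhupem > ilhupim  (by h-loss, unconditioned shift, apocope, unconditioned shift, pre-nasal raising)

ilhupim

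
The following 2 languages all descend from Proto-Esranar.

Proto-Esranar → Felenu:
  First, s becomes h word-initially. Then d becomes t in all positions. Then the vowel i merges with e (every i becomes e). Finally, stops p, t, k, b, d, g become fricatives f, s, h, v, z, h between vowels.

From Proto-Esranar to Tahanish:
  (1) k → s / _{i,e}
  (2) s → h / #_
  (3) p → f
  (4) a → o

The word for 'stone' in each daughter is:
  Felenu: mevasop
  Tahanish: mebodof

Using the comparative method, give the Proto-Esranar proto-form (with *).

Position 4: Felenu has a, Tahanish has o. Felenu preserves a here (none of its changes turn any other segment into a), so the proto-segment is *a.
Position 7: Felenu has p, Tahanish has f. Felenu preserves p here (none of its changes turn any other segment into p), so the proto-segment is *p.
This points to *mebadop. Verify forward in each daughter:
Felenu: *mebadop
  mebadop (rule 1 does not apply)
  mebadop → mebatop   [unconditioned shift]
  mebatop (rule 3 does not apply)
  mebatop → mevasop   [intervocalic lenition]
  giving Felenu mevasop.
Tahanish: *mebadop
  mebadop (rule 1 does not apply)
  mebadop (rule 2 does not apply)
  mebadop → mebadof   [unconditioned shift]
  mebadof → mebodof   [vowel merger]
  giving Tahanish mebodof.
Only *mebadop yields all of Felenu mevasop, Tahanish mebodof.

*mebadop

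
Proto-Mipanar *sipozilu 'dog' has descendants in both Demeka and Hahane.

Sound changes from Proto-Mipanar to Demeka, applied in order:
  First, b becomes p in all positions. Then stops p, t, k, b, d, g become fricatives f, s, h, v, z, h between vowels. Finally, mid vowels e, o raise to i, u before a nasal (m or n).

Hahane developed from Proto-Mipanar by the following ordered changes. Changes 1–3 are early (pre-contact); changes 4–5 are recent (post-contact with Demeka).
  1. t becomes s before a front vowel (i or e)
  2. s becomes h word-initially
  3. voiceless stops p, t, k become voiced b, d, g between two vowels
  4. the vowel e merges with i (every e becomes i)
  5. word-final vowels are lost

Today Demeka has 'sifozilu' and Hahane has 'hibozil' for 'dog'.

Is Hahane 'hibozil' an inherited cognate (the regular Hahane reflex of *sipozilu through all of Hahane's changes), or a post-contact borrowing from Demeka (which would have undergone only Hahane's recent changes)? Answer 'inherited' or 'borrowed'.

inherited

If inherited, *sipozilu would pass through all of Hahane's changes:
Hahane: start from *sipozilu.
  rule 1: no change — sipozilu
  rule 2 (debuccalisation): sipozilu → hipozilu
  rule 3 (intervocalic voicing): hipozilu → hibozilu
  rule 4: no change — hibozilu
  rule 5 (apocope): hibozilu → hibozil
  ⇒ Hahane hibozil
If borrowed from Demeka 'sifozilu' after the early changes, it would undergo only the recent ones:
  rule 4 (vowel merger): no change (sifozilu)
  rule 5 (apocope): sifozilu → sifozil
  ⇒ as a loan: sifozil
Hahane 'hibozil' matches the inherited outcome exactly, so it is an inherited cognate, not a loan.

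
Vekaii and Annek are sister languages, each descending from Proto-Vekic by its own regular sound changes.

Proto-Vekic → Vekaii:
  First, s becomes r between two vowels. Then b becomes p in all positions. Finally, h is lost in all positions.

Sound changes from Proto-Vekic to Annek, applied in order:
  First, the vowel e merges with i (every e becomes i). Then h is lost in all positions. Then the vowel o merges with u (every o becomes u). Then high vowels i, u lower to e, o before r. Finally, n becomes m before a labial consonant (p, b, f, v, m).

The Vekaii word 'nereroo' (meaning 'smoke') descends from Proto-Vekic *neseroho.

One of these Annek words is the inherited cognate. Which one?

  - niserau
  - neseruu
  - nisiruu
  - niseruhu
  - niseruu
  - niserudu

Annek: start from *neseroho.
  rule 1 (vowel merger): neseroho → nisiroho
  rule 2 (h-loss): nisiroho → nisiroo
  rule 3 (vowel merger): nisiroo → nisiruu
  rule 4 (pre-rhotic lowering): nisiruu → niseruu
  rule 5: no change — niseruu
  ⇒ Annek niseruu

niseruu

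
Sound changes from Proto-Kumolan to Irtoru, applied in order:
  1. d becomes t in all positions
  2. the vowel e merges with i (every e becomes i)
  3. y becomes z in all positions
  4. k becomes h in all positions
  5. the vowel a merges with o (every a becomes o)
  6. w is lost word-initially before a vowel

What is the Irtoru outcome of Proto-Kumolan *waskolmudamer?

Irtoru: start from *waskolmudamer.
  rule 1 (unconditioned shift): waskolmudamer → waskolmutamer
  rule 2 (vowel merger): waskolmutamer → waskolmutamir
  rule 3: no change — waskolmutamir
  rule 4 (unconditioned shift): waskolmutamir → washolmutamir
  rule 5 (vowel merger): washolmutamir → wosholmutomir
  rule 6 (glide loss): wosholmutomir → osholmutomir
  ⇒ Irtoru osholmutomir

osholmutomir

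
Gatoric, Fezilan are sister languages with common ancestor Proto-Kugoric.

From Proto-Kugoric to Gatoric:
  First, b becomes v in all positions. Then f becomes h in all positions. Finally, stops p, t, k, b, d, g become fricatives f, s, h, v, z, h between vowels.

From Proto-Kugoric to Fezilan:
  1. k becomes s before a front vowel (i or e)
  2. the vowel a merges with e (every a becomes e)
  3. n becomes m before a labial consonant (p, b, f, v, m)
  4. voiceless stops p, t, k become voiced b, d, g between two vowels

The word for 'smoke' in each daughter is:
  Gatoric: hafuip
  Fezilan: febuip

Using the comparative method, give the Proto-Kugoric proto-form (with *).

Position 2: Gatoric has a, Fezilan has e. Gatoric preserves a here (none of its changes turn any other segment into a), so the proto-segment is *a.
Position 1: Gatoric has h, Fezilan has f. Fezilan preserves f here (none of its changes turn any other segment into f), so the proto-segment is *f.
Position 3: Gatoric has f, Fezilan has b. In Gatoric, f can only continue *p, so the proto-segment is *p.
This points to *fapuip. Verify forward in each daughter:
Gatoric: *fapuip
  fapuip (rule 1 does not apply)
  fapuip → hapuip   [unconditioned shift]
  hapuip → hafuip   [intervocalic lenition]
  giving Gatoric hafuip.
Fezilan: *fapuip
  fapuip (rule 1 does not apply)
  fapuip → fepuip   [vowel merger]
  fepuip (rule 3 does not apply)
  fepuip → febuip   [intervocalic voicing]
  giving Fezilan febuip.
Only *fapuip yields all of Gatoric hafuip, Fezilan febuip.

*fapuip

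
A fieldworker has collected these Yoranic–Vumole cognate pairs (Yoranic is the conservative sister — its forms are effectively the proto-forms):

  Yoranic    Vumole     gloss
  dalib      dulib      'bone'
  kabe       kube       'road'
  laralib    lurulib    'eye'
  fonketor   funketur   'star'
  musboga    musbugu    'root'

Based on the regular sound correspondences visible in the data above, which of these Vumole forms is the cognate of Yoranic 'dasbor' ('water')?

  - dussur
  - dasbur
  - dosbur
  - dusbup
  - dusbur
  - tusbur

dalib ~ dulib, laralib ~ lurulib — Yoranic a corresponds to Vumole u after a consonant, before a consonant other than r, m, n, p, b, f, v.
fonketor ~ funketur — Yoranic o corresponds to Vumole u after a consonant, before r.
Applying these to Yoranic 'dasbor':
  dasbor → dusbor   (a→u after a consonant, before a consonant other than r, m, n, p, b, f, v)
  dusbor → dusbur   (o→u after a consonant, before r)
So the Vumole cognate is 'dusbur'.

dusbur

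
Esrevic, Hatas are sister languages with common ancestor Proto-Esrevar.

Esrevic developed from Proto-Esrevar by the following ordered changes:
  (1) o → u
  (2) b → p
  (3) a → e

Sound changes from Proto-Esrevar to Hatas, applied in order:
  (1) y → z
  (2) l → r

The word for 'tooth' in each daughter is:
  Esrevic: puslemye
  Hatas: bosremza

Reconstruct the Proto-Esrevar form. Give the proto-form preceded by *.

Position 2: Esrevic has u, Hatas has o. Hatas preserves o here (none of its changes turn any other segment into o), so the proto-segment is *o.
Position 4: Esrevic has l, Hatas has r. Esrevic preserves l here (none of its changes turn any other segment into l), so the proto-segment is *l.
Verify the candidate proto-form against each daughter:
Esrevic: *boslemya > buslemya > puslemya > puslemye  (by vowel merger, unconditioned shift, vowel merger)
Hatas: *boslemya
  boslemya → boslemza   [unconditioned shift]
  boslemza → bosremza   [unconditioned shift]
  giving Hatas bosremza.
*boslemya is the unique common source.

*boslemya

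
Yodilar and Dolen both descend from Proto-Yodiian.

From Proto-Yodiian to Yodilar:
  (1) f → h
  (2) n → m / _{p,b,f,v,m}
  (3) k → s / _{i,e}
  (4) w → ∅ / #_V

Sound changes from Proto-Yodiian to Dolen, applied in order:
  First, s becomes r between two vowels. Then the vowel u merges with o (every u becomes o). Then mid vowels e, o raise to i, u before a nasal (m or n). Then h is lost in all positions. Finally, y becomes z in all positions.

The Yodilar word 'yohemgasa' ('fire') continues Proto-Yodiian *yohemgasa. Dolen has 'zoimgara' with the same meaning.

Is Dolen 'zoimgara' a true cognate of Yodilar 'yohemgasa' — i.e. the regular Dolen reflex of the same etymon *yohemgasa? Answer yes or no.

Derive the expected Dolen reflex of *yohemgasa:
Dolen: start from *yohemgasa.
  rule 1 (rhotacism): yohemgasa → yohemgara
  rule 2: no change — yohemgara
  rule 3 (pre-nasal raising): yohemgara → yohimgara
  rule 4 (h-loss): yohimgara → yoimgara
  rule 5 (unconditioned shift): yoimgara → zoimgara
  ⇒ Dolen zoimgara
Dolen 'zoimgara' matches the regular reflex exactly, so the pair is cognate.

yes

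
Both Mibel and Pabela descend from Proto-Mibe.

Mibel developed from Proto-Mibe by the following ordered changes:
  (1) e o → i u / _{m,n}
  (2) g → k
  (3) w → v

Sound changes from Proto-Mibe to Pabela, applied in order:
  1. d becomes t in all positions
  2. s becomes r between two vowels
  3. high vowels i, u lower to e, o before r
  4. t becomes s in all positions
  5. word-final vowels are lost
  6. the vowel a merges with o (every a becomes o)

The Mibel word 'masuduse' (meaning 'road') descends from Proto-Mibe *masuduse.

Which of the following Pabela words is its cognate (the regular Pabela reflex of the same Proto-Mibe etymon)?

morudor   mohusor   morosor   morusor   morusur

morusor

Pabela: *masuduse
  masuduse → masutuse   [unconditioned shift]
  masutuse → maruture   [rhotacism]
  maruture → marutore   [pre-rhotic lowering]
  marutore → marusore   [unconditioned shift]
  marusore → marusor   [apocope]
  marusor → morusor   [vowel merger]
  giving Pabela morusor.
Only 'morusor' matches the regular Pabela development of *masuduse.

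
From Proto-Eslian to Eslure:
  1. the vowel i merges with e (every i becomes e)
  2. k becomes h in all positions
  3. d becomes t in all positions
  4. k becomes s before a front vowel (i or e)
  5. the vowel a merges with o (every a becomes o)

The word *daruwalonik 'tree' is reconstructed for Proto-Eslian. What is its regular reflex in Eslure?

toruwoloneh

Eslure: *daruwalonik
  daruwalonik → daruwalonek   [vowel merger]
  daruwalonek → daruwaloneh   [unconditioned shift]
  daruwaloneh → taruwaloneh   [unconditioned shift]
  taruwaloneh (rule 4 does not apply)
  taruwaloneh → toruwoloneh   [vowel merger]
  giving Eslure toruwoloneh.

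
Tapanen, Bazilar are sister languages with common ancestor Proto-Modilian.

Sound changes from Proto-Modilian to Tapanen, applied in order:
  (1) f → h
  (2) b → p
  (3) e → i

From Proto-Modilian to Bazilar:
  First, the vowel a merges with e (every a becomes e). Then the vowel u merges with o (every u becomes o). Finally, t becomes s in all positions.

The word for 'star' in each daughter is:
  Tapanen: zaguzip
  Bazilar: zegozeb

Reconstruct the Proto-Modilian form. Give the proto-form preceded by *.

*zaguzeb

Position 2: Tapanen has a, Bazilar has e. Tapanen preserves a here (none of its changes turn any other segment into a), so the proto-segment is *a.
Position 6: Tapanen has i, Bazilar has e. Taking the neighbouring segments as reconstructed: Tapanen i could go back to *e or *i; Bazilar e could go back to *a or *e — the one source consistent with every daughter is *e.
Position 4: Tapanen has u, Bazilar has o. Tapanen preserves u here (none of its changes turn any other segment into u), so the proto-segment is *u.
Verify the candidate proto-form against each daughter:
Tapanen: start from *zaguzeb.
  rule 1: no change — zaguzeb
  rule 2 (unconditioned shift): zaguzeb → zaguzep
  rule 3 (vowel merger): zaguzep → zaguzip
  ⇒ Tapanen zaguzip
Bazilar: *zaguzeb
  zaguzeb → zeguzeb   [vowel merger]
  zeguzeb → zegozeb   [vowel merger]
  zegozeb (rule 3 does not apply)
  giving Bazilar zegozeb.
Only *zaguzeb yields all of Tapanen zaguzip, Bazilar zegozeb.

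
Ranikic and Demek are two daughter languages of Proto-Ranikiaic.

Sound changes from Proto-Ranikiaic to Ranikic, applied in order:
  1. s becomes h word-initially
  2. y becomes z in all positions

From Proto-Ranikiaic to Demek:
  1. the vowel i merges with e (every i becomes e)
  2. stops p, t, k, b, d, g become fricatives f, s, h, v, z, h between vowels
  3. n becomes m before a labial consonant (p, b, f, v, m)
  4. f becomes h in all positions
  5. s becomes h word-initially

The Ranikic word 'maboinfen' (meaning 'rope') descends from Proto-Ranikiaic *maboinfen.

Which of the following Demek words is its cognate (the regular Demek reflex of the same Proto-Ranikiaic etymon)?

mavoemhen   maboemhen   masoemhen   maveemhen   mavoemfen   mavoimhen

Demek: *maboinfen
  maboinfen → maboenfen   [vowel merger]
  maboenfen → mavoenfen   [intervocalic lenition]
  mavoenfen → mavoemfen   [nasal place assimilation]
  mavoemfen → mavoemhen   [unconditioned shift]
  mavoemhen (rule 5 does not apply)
  giving Demek mavoemhen.
The other candidates each miss or misapply at least one Demek change.

mavoemhen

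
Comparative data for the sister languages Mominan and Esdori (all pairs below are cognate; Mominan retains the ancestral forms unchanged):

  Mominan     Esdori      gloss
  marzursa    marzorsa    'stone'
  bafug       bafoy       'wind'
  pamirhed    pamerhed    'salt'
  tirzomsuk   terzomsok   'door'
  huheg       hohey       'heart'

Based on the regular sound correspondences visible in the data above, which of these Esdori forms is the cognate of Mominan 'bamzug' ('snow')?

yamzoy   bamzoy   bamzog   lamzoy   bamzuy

bamzoy

bafug ~ bafoy, tirzomsuk ~ terzomsok — Mominan u corresponds to Esdori o after a consonant, before a consonant other than r, m, n, p, b, f, v.
bafug ~ bafoy, huheg ~ hohey — Mominan g corresponds to Esdori y word-finally.
Applying these to Mominan 'bamzug':
  bamzug → bamzog   (u→o after a consonant, before a consonant other than r, m, n, p, b, f, v)
  bamzog → bamzoy   (g→y word-finally)
So the Esdori cognate is 'bamzoy'.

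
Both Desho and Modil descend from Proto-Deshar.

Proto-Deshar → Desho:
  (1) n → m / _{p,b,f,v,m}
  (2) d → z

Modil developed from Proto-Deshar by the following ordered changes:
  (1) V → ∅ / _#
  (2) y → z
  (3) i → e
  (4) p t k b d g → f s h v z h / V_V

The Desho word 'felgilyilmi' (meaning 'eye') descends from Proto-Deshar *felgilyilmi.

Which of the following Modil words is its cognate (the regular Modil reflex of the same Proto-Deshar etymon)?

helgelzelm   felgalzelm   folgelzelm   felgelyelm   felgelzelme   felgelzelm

felgelzelm

Modil: *felgilyilmi > felgilyilm > felgilzilm > felgelzelm  (by apocope, unconditioned shift, vowel merger)
Among the options, 'felgelzelm' alone shows every Modil change applied in order.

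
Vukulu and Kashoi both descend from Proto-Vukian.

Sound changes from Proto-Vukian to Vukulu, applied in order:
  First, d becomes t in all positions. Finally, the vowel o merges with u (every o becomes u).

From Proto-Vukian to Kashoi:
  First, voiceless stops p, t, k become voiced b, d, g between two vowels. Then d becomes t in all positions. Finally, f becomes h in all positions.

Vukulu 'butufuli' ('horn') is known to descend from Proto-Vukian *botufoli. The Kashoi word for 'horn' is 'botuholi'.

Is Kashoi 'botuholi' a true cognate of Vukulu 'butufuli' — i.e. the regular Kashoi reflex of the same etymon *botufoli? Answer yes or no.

yes

Derive the expected Kashoi reflex of *botufoli:
Kashoi: *botufoli
  botufoli → bodufoli   [intervocalic voicing]
  bodufoli → botufoli   [unconditioned shift]
  botufoli → botuholi   [unconditioned shift]
  giving Kashoi botuholi.
Kashoi 'botuholi' matches the regular reflex exactly, so the pair is cognate.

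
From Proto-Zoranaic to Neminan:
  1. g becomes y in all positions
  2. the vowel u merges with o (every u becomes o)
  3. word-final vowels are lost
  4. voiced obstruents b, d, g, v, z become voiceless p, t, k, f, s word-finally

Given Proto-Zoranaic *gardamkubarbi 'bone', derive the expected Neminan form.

yardamkobarp

Neminan: *gardamkubarbi > yardamkubarbi > yardamkobarbi > yardamkobarb > yardamkobarp  (by unconditioned shift, vowel merger, apocope, final devoicing)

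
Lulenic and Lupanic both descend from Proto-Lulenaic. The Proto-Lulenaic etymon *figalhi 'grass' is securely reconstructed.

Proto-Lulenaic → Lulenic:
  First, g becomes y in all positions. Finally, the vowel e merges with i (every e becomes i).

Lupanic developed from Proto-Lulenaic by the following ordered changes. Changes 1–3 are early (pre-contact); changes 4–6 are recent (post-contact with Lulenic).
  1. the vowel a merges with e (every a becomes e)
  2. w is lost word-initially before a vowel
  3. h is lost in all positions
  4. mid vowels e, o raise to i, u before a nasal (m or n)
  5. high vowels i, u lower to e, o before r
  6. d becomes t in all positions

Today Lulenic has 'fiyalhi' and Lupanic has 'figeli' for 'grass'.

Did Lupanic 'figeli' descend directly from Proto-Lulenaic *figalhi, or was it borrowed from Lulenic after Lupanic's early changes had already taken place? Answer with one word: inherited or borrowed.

inherited

If inherited, *figalhi would pass through all of Lupanic's changes:
Lupanic: *figalhi > figelhi > figeli  (by vowel merger, h-loss)
If borrowed from Lulenic 'fiyalhi' after the early changes, it would undergo only the recent ones:
  rule 4 (pre-nasal raising): no change (fiyalhi)
  rule 5 (pre-rhotic lowering): no change (fiyalhi)
  rule 6 (unconditioned shift): no change (fiyalhi)
  ⇒ as a loan: fiyalhi
Lupanic 'figeli' matches the inherited outcome exactly, so it is an inherited cognate, not a loan.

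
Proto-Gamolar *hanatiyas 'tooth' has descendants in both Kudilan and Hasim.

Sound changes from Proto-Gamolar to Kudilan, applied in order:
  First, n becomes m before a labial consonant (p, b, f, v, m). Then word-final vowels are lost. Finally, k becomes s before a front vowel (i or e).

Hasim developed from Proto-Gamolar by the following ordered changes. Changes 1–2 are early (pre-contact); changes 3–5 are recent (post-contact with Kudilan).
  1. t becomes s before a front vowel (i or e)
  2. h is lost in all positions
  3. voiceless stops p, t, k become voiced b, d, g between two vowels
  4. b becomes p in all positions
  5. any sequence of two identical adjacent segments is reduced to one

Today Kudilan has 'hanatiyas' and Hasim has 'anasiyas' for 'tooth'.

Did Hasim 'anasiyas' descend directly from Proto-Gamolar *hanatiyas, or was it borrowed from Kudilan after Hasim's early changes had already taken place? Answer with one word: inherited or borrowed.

If inherited, *hanatiyas would pass through all of Hasim's changes:
Hasim: start from *hanatiyas.
  rule 1 (palatalisation): hanatiyas → hanasiyas
  rule 2 (h-loss): hanasiyas → anasiyas
  rule 3: no change — anasiyas
  rule 4: no change — anasiyas
  rule 5: no change — anasiyas
  ⇒ Hasim anasiyas
If borrowed from Kudilan 'hanatiyas' after the early changes, it would undergo only the recent ones:
  rule 3 (intervocalic voicing): hanatiyas → hanadiyas
  rule 4 (unconditioned shift): no change (hanadiyas)
  rule 5 (degemination): no change (hanadiyas)
  ⇒ as a loan: hanadiyas
Hasim 'anasiyas' matches the inherited outcome exactly, so it is an inherited cognate, not a loan.

inherited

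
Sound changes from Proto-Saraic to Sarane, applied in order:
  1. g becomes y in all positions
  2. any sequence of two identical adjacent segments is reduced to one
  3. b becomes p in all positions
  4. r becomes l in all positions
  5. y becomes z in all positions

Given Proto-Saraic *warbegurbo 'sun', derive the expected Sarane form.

Sarane: *warbegurbo > warbeyurbo > warpeyurpo > walpeyulpo > walpezulpo  (by unconditioned shift, unconditioned shift, unconditioned shift, unconditioned shift)

walpezulpo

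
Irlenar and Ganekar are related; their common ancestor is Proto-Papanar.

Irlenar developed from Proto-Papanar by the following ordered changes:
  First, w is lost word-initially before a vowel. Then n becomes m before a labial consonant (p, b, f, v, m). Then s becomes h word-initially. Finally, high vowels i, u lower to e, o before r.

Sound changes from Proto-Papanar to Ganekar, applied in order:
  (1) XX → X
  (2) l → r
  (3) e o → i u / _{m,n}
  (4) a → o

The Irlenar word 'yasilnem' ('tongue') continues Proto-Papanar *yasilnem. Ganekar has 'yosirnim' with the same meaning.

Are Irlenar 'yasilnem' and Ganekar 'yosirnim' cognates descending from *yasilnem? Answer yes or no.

Derive the expected Ganekar reflex of *yasilnem:
Ganekar: *yasilnem
  yasilnem (rule 1 does not apply)
  yasilnem → yasirnem   [unconditioned shift]
  yasirnem → yasirnim   [pre-nasal raising]
  yasirnim → yosirnim   [vowel merger]
  giving Ganekar yosirnim.
Ganekar 'yosirnim' matches the regular reflex exactly, so the pair is cognate.

yes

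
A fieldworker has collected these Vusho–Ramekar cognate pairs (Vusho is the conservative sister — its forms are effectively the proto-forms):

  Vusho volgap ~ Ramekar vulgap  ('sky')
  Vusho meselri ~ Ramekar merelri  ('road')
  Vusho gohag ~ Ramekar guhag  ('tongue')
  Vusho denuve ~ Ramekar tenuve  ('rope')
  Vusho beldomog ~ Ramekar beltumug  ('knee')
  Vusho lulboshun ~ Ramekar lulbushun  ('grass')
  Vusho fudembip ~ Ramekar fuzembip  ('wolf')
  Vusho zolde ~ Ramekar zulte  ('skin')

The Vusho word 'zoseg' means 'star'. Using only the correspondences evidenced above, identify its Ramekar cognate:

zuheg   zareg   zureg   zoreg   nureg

volgap ~ vulgap, gohag ~ guhag — Vusho o corresponds to Ramekar u after a consonant, before a consonant other than r, m, n, p, b, f, v.
meselri ~ merelri — Vusho s corresponds to Ramekar r between vowels (before a front vowel).
Applying these to Vusho 'zoseg':
  zoseg → zuseg   (o→u after a consonant, before a consonant other than r, m, n, p, b, f, v)
  zuseg → zureg   (s→r between vowels (before a front vowel))
So the Ramekar cognate is 'zureg'.

zureg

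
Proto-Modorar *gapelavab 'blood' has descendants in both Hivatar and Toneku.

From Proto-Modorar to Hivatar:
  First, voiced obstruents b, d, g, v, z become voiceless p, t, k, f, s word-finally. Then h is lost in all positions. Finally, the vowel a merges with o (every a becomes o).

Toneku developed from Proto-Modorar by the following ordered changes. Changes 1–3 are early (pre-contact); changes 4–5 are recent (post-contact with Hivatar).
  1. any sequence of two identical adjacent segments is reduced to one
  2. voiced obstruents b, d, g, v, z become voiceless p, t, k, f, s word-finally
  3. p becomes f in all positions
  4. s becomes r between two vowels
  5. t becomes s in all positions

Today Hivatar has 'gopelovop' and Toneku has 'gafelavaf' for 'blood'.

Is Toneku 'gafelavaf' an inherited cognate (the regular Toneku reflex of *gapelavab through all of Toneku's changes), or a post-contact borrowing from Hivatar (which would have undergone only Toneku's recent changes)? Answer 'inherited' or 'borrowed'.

If inherited, *gapelavab would pass through all of Toneku's changes:
Toneku: start from *gapelavab.
  rule 1: no change — gapelavab
  rule 2 (final devoicing): gapelavab → gapelavap
  rule 3 (unconditioned shift): gapelavap → gafelavaf
  rule 4: no change — gafelavaf
  rule 5: no change — gafelavaf
  ⇒ Toneku gafelavaf
If borrowed from Hivatar 'gopelovop' after the early changes, it would undergo only the recent ones:
  rule 4 (rhotacism): no change (gopelovop)
  rule 5 (unconditioned shift): no change (gopelovop)
  ⇒ as a loan: gopelovop
Toneku 'gafelavaf' matches the inherited outcome exactly, so it is an inherited cognate, not a loan.

inherited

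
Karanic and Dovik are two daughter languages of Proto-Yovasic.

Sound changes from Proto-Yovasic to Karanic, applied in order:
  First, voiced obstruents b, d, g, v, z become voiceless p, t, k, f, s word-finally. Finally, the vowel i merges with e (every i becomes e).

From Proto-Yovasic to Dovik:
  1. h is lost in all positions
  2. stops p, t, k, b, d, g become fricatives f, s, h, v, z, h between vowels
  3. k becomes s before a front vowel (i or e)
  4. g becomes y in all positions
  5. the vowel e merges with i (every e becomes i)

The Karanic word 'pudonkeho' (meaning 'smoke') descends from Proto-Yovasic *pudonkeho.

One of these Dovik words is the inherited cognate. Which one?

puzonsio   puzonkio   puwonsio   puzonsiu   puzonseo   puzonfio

Dovik: start from *pudonkeho.
  rule 1 (h-loss): pudonkeho → pudonkeo
  rule 2 (intervocalic lenition): pudonkeo → puzonkeo
  rule 3 (palatalisation): puzonkeo → puzonseo
  rule 4: no change — puzonseo
  rule 5 (vowel merger): puzonseo → puzonsio
  ⇒ Dovik puzonsio
The other candidates each miss or misapply at least one Dovik change.

puzonsio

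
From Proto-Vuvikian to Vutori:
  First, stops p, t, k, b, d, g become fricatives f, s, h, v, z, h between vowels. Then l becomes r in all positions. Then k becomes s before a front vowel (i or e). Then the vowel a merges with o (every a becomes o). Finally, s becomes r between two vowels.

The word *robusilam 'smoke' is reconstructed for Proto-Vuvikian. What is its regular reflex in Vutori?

Vutori: *robusilam
  robusilam → rovusilam   [intervocalic lenition]
  rovusilam → rovusiram   [unconditioned shift]
  rovusiram (rule 3 does not apply)
  rovusiram → rovusirom   [vowel merger]
  rovusirom → rovurirom   [rhotacism]
  giving Vutori rovurirom.

rovurirom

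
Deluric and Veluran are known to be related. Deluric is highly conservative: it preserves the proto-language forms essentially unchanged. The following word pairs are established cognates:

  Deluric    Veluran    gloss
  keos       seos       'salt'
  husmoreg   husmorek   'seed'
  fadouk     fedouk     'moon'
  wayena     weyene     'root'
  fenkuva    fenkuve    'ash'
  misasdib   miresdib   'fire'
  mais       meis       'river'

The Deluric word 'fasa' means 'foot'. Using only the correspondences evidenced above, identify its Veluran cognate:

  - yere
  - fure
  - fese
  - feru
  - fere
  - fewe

fere

fadouk ~ fedouk, wayena ~ weyene — Deluric a corresponds to Veluran e after a consonant, before a consonant other than r, m, n, p, b, f, v.
misasdib ~ miresdib — Deluric s corresponds to Veluran r between vowels (before a back vowel).
wayena ~ weyene, fenkuva ~ fenkuve — Deluric a corresponds to Veluran e word-finally.
Applying these to Deluric 'fasa':
  fasa → fesa   (a→e after a consonant, before a consonant other than r, m, n, p, b, f, v)
  fesa → fera   (s→r between vowels (before a back vowel))
  fera → fere   (a→e word-finally)
So the Veluran cognate is 'fere'.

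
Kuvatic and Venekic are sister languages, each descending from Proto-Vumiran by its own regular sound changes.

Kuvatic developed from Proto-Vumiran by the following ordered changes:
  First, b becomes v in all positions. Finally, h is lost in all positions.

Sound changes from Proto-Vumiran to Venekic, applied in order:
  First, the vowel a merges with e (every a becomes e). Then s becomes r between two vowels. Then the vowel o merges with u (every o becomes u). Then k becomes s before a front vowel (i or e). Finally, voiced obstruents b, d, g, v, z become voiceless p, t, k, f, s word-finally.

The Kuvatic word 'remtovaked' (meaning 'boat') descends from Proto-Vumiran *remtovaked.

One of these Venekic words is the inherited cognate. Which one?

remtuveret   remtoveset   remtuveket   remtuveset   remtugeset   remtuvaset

Venekic: *remtovaked
  remtovaked → remtoveked   [vowel merger]
  remtoveked (rule 2 does not apply)
  remtoveked → remtuveked   [vowel merger]
  remtuveked → remtuvesed   [palatalisation]
  remtuvesed → remtuveset   [final devoicing]
  giving Venekic remtuveset.
The other candidates each miss or misapply at least one Venekic change.

remtuveset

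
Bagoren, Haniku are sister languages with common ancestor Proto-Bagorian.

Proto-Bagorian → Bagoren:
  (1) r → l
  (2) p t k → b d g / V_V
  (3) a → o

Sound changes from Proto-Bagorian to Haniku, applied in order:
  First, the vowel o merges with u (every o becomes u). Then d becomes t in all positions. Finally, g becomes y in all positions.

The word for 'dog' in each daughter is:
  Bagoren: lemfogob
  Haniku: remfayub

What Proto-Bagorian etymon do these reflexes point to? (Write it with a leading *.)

Position 5: Bagoren has o, Haniku has a. Haniku preserves a here (none of its changes turn any other segment into a), so the proto-segment is *a.
Position 6: Bagoren has g, Haniku has y. Taking the neighbouring segments as reconstructed: Bagoren g could go back to *k or *g; Haniku y could go back to *g or *y — the one source consistent with every daughter is *g.
Continuing position by position gives *remfagob; check it forward:
Bagoren: *remfagob > lemfagob > lemfogob  (by unconditioned shift, vowel merger)
Haniku: *remfagob > remfagub > remfayub  (by vowel merger, unconditioned shift)
Only *remfagob yields all of Bagoren lemfogob, Haniku remfayub.

*remfagob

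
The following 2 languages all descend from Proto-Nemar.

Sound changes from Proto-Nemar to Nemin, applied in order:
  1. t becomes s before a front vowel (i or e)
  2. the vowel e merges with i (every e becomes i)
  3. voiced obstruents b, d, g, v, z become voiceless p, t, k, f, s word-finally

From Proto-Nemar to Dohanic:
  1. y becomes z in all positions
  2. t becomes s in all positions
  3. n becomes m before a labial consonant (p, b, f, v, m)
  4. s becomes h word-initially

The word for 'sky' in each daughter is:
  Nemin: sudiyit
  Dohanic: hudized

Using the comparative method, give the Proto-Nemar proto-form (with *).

*sudiyed

Position 7: Nemin has t, Dohanic has d. Dohanic preserves d here (none of its changes turn any other segment into d), so the proto-segment is *d.
Position 5: Nemin has y, Dohanic has z. Nemin preserves y here (none of its changes turn any other segment into y), so the proto-segment is *y.
Continuing position by position gives *sudiyed; check it forward:
Nemin: *sudiyed
  sudiyed (rule 1 does not apply)
  sudiyed → sudiyid   [vowel merger]
  sudiyid → sudiyit   [final devoicing]
  giving Nemin sudiyit.
Dohanic: *sudiyed > sudized > hudized  (by unconditioned shift, debuccalisation)
*sudiyed is the unique common source.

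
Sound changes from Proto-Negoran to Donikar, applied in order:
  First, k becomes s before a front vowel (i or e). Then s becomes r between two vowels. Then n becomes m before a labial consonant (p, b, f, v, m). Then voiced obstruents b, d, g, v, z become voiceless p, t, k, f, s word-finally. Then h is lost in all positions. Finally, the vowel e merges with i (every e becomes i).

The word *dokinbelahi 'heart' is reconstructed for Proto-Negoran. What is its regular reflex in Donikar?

Donikar: *dokinbelahi > dosinbelahi > dorinbelahi > dorimbelahi > dorimbelai > dorimbilai  (by palatalisation, rhotacism, nasal place assimilation, h-loss, vowel merger)

dorimbilai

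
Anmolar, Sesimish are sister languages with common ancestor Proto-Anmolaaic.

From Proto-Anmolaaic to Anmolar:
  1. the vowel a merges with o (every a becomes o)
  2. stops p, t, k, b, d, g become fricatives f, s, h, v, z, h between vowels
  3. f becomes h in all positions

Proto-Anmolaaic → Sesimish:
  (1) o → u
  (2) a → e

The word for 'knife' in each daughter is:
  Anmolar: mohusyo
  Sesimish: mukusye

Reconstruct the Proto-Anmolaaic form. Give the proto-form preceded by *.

*mokusya

Position 2: Anmolar has o, Sesimish has u. Taking the neighbouring segments as reconstructed: Anmolar o could go back to *a or *o; Sesimish u could go back to *o or *u — the one source consistent with every daughter is *o.
Position 3: Anmolar has h, Sesimish has k. Sesimish preserves k here (none of its changes turn any other segment into k), so the proto-segment is *k.
Continuing position by position gives *mokusya; check it forward:
Anmolar: *mokusya
  mokusya → mokusyo   [vowel merger]
  mokusyo → mohusyo   [intervocalic lenition]
  mohusyo (rule 3 does not apply)
  giving Anmolar mohusyo.
Sesimish: *mokusya > mukusya > mukusye  (by vowel merger, vowel merger)
Only *mokusya yields all of Anmolar mohusyo, Sesimish mukusye.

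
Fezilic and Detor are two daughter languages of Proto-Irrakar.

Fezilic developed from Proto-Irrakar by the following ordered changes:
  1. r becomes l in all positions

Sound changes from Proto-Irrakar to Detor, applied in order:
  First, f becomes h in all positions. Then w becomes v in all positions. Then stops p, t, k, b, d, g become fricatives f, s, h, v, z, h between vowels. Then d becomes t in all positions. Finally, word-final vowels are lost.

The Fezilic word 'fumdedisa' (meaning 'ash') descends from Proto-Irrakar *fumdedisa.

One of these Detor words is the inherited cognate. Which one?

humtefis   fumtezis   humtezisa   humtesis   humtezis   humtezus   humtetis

humtezis

Detor: start from *fumdedisa.
  rule 1 (unconditioned shift): fumdedisa → humdedisa
  rule 2: no change — humdedisa
  rule 3 (intervocalic lenition): humdedisa → humdezisa
  rule 4 (unconditioned shift): humdezisa → humtezisa
  rule 5 (apocope): humtezisa → humtezis
  ⇒ Detor humtezis
Only 'humtezis' matches the regular Detor development of *fumdedisa.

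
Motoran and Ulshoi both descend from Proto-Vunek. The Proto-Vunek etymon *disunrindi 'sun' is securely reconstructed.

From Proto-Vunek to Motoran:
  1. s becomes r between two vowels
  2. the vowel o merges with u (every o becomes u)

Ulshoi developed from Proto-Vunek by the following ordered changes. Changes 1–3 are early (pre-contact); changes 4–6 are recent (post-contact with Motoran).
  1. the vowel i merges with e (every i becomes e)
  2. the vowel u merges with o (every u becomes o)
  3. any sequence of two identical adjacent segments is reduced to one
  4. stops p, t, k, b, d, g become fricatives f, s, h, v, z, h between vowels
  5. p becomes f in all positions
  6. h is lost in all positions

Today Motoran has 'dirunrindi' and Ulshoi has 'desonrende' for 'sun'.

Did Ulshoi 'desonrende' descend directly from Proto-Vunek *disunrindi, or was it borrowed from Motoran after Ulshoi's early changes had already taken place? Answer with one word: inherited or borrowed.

inherited

If inherited, *disunrindi would pass through all of Ulshoi's changes:
Ulshoi: start from *disunrindi.
  rule 1 (vowel merger): disunrindi → desunrende
  rule 2 (vowel merger): desunrende → desonrende
  rule 3: no change — desonrende
  rule 4: no change — desonrende
  rule 5: no change — desonrende
  rule 6: no change — desonrende
  ⇒ Ulshoi desonrende
If borrowed from Motoran 'dirunrindi' after the early changes, it would undergo only the recent ones:
  rule 4 (intervocalic lenition): no change (dirunrindi)
  rule 5 (unconditioned shift): no change (dirunrindi)
  rule 6 (h-loss): no change (dirunrindi)
  ⇒ as a loan: dirunrindi
Ulshoi 'desonrende' matches the inherited outcome exactly, so it is an inherited cognate, not a loan.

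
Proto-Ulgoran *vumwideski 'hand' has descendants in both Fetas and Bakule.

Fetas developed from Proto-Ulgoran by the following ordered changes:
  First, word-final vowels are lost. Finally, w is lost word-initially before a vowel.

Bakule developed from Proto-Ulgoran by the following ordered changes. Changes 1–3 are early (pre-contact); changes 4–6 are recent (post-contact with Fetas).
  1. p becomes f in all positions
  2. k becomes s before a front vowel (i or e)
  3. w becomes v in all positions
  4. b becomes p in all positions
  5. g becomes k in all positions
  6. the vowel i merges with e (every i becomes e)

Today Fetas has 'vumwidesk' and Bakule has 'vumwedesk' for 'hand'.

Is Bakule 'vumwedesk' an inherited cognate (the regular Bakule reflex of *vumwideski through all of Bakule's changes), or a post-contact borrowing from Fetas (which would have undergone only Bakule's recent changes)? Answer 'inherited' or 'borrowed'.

borrowed

If inherited, *vumwideski would pass through all of Bakule's changes:
Bakule: *vumwideski > vumwidessi > vumvidessi > vumvedesse  (by palatalisation, unconditioned shift, vowel merger)
If borrowed from Fetas 'vumwidesk' after the early changes, it would undergo only the recent ones:
  rule 4 (unconditioned shift): no change (vumwidesk)
  rule 5 (unconditioned shift): no change (vumwidesk)
  rule 6 (vowel merger): vumwidesk → vumwedesk
  ⇒ as a loan: vumwedesk
Bakule 'vumwedesk' matches the loan outcome 'vumwedesk', not the inherited 'vumvedesse' — it skipped the early Bakule changes, so it was borrowed from Fetas.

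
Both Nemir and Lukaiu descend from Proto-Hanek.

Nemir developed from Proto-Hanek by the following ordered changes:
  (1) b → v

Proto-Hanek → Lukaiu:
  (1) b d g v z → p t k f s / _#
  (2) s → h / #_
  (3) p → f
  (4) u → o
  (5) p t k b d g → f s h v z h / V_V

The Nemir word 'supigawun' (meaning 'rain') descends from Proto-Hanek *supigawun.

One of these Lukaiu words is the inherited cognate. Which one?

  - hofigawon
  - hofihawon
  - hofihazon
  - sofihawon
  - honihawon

hofihawon

Lukaiu: *supigawun
  supigawun (rule 1 does not apply)
  supigawun → hupigawun   [debuccalisation]
  hupigawun → hufigawun   [unconditioned shift]
  hufigawun → hofigawon   [vowel merger]
  hofigawon → hofihawon   [intervocalic lenition]
  giving Lukaiu hofihawon.
The other candidates each miss or misapply at least one Lukaiu change.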